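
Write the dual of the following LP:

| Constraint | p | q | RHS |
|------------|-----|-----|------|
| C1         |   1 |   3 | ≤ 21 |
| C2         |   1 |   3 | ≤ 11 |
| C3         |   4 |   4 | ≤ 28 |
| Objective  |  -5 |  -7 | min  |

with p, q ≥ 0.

Primal min cᵀx s.t. Ax ≤ b, x ≥ 0  →  Dual max −bᵀy s.t. Aᵀy ≥ −c, y ≥ 0.

Maximize: z = -21y1 - 11y2 - 28y3

Subject to:
  y1 + y2 + 4y3 ≥ 5
  3y1 + 3y2 + 4y3 ≥ 7
  y1, y2, y3 ≥ 0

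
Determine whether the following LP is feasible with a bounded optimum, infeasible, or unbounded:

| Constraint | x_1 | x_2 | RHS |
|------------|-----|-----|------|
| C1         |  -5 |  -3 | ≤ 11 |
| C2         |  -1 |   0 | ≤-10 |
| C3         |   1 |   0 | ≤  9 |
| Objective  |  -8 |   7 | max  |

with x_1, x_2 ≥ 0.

Infeasible (no feasible solution exists)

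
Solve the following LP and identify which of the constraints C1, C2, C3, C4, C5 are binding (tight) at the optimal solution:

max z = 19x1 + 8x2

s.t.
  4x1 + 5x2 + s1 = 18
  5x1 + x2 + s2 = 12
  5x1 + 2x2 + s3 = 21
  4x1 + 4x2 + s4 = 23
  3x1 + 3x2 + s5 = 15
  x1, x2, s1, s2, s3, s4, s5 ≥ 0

At x1 = 2, x2 = 2, compute slack b - a·x for each constraint:
  C1: 18 − 18 = 0  (binding)
  C2: 12 − 12 = 0  (binding)
  C3: 21 − 14 = 7  (slack)
  C4: 23 − 16 = 7  (slack)
  C5: 15 − 12 = 3  (slack)

Optimal: x1 = 2, x2 = 2
Binding: C1, C2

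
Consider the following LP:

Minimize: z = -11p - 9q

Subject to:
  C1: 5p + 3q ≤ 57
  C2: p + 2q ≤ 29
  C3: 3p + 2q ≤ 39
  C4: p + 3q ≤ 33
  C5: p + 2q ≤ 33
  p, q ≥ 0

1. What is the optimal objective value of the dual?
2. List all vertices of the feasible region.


1. -147
2. (0, 0), (11.4, 0), (6, 9), (0, 11)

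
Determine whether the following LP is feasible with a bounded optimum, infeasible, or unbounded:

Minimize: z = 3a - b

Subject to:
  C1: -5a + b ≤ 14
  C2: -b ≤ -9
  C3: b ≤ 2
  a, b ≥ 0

Infeasible (no feasible solution exists)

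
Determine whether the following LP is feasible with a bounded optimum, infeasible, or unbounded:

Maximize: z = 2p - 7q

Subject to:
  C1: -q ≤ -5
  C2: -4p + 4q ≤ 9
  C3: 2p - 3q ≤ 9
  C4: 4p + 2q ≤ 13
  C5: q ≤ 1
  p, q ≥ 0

Infeasible (no feasible solution exists)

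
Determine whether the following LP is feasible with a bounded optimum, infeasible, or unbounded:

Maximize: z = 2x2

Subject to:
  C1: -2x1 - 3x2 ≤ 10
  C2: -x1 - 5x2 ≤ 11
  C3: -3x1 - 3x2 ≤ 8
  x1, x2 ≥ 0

Unbounded (objective can increase without bound)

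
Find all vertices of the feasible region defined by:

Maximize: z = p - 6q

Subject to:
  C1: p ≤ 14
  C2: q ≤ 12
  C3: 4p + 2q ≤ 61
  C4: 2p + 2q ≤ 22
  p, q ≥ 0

(0, 0), (11, 0), (0, 11)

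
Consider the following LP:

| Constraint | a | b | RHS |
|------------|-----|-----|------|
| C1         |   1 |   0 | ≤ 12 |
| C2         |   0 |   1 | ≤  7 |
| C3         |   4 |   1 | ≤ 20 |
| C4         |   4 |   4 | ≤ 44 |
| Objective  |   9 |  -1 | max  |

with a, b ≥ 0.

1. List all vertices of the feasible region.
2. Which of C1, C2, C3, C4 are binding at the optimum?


1. (0, 0), (5, 0), (3.25, 7), (0, 7)
2. C3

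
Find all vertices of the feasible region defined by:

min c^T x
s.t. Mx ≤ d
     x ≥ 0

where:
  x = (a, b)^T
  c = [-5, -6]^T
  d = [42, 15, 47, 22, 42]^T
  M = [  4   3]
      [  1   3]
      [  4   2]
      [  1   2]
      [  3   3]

(0, 0), (10.5, 0), (9, 2), (0, 5)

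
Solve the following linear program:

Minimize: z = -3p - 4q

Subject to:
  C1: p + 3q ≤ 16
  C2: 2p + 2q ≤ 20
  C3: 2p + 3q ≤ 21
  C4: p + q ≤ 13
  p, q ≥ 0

Evaluate the objective at each vertex of the feasible region:
  z(0, 0) = 0
  z(10, 0) = -30
  z(9, 1) = -31  ←
  z(5, 3.667) = -29.67
  z(0, 5.333) = -21.33
The minimum is at p = 9, q = 1.

p = 9, q = 1, z = -31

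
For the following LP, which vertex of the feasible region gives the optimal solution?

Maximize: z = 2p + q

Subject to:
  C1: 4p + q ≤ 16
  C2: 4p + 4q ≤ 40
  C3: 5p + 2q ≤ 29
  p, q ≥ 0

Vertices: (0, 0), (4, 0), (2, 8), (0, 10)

Evaluate the objective at each vertex of the feasible region:
  z(0, 0) = 0
  z(4, 0) = 8
  z(2, 8) = 12  ←
  z(0, 10) = 10
The maximum is at p = 2, q = 8.

(2, 8)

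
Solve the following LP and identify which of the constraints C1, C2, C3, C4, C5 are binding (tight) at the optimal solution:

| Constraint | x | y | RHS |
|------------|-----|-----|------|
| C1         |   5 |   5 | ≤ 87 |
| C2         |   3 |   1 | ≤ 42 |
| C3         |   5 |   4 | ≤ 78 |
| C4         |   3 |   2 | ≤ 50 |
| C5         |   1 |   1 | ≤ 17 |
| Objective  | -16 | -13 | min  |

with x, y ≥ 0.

At x = 10, y = 7, compute slack b - a·x for each constraint:
  C1: 87 − 85 = 2  (slack)
  C2: 42 − 37 = 5  (slack)
  C3: 78 − 78 = 0  (binding)
  C4: 50 − 44 = 6  (slack)
  C5: 17 − 17 = 0  (binding)

Optimal: x = 10, y = 7
Binding: C3, C5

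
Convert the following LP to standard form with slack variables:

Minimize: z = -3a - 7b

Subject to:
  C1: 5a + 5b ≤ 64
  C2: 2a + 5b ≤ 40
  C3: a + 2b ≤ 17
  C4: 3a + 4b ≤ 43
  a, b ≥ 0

min z = -3a - 7b

s.t.
  5a + 5b + s1 = 64
  2a + 5b + s2 = 40
  a + 2b + s3 = 17
  3a + 4b + s4 = 43
  a, b, s1, s2, s3, s4 ≥ 0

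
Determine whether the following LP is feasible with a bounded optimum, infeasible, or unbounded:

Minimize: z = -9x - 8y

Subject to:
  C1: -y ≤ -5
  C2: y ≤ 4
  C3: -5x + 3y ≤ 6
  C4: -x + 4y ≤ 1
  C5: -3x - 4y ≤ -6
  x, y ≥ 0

Infeasible (no feasible solution exists)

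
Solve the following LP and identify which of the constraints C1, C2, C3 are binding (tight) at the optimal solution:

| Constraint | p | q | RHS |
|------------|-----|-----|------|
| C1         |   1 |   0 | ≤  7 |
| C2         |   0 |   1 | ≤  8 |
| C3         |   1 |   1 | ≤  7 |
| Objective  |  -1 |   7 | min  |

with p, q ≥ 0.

At p = 7, q = 0, compute slack b - a·x for each constraint:
  C1: 7 − 7 = 0  (binding)
  C2: 8 − 0 = 8  (slack)
  C3: 7 − 7 = 0  (binding)

Optimal: p = 7, q = 0
Binding: C1, C3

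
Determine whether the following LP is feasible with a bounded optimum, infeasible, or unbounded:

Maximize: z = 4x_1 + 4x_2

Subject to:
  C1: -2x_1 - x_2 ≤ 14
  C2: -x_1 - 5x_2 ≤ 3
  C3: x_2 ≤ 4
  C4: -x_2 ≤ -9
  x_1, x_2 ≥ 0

Infeasible (no feasible solution exists)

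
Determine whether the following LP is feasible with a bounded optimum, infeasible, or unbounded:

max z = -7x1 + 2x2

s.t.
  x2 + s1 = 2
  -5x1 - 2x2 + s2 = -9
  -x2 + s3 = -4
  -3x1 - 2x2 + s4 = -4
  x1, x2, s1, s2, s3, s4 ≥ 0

Infeasible (no feasible solution exists)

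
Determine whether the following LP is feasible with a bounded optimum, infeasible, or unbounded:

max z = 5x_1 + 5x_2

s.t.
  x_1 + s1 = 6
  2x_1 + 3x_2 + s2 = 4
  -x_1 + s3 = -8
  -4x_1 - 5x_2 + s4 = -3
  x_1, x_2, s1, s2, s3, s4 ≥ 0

Infeasible (no feasible solution exists)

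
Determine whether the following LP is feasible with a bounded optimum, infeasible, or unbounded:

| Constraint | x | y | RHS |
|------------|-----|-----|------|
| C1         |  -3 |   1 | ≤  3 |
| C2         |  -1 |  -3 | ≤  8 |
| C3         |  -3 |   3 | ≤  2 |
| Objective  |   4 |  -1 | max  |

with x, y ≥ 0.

Unbounded (objective can increase without bound)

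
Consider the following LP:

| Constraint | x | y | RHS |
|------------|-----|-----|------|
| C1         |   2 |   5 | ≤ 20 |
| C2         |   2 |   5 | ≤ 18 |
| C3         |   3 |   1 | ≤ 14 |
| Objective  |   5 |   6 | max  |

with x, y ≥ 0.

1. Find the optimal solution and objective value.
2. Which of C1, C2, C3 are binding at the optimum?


1. x = 4, y = 2, z = 32
2. C2, C3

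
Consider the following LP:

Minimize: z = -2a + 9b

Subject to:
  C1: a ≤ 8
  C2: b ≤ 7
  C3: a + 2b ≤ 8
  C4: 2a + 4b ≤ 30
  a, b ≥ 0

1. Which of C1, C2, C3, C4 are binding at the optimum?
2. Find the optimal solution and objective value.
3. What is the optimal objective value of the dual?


1. C1, C3
2. a = 8, b = 0, z = -16
3. -16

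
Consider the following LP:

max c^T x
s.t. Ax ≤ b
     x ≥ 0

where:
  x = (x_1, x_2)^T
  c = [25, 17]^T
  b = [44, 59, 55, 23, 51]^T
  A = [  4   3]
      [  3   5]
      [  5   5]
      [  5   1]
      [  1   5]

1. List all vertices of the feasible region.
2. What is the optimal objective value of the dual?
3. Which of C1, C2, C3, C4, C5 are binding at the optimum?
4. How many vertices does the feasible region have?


1. (0, 0), (4.6, 0), (3, 8), (1, 10), (0, 10.2)
2. 211
3. C3, C4
4. 5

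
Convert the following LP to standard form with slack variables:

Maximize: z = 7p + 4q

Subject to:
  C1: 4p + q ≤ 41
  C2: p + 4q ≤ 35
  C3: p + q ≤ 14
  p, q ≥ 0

max z = 7p + 4q

s.t.
  4p + q + s1 = 41
  p + 4q + s2 = 35
  p + q + s3 = 14
  p, q, s1, s2, s3 ≥ 0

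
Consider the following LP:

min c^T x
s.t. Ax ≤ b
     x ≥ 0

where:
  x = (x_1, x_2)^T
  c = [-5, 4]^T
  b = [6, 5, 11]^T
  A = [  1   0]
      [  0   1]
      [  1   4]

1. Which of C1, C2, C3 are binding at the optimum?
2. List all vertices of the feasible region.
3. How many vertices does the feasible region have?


1. C1
2. (0, 0), (6, 0), (6, 1.25), (0, 2.75)
3. 4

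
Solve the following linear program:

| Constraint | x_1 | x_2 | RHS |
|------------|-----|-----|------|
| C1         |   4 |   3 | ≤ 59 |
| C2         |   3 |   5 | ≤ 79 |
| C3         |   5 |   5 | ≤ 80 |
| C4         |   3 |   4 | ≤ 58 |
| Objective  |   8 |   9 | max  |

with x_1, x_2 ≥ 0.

Evaluate the objective at each vertex of the feasible region:
  z(0, 0) = 0
  z(14.75, 0) = 118
  z(11, 5) = 133
  z(6, 10) = 138  ←
  z(0, 14.5) = 130.5
The maximum is at x_1 = 6, x_2 = 10.

x_1 = 6, x_2 = 10, z = 138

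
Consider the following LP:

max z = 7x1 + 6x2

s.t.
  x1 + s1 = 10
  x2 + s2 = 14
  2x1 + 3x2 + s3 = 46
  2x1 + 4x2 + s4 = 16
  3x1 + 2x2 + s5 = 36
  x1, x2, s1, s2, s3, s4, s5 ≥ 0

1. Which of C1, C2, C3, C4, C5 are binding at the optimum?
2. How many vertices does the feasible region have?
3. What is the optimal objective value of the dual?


1. C4
2. 3
3. 56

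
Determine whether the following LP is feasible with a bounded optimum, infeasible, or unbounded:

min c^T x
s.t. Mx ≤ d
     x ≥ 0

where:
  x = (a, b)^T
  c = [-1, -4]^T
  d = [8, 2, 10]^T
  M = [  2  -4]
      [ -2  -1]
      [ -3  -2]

Unbounded (objective can decrease without bound)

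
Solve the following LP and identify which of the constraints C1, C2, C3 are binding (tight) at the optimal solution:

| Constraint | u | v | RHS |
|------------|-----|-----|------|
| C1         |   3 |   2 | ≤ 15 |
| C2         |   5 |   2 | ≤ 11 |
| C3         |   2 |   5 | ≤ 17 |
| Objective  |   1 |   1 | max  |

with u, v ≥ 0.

At u = 1, v = 3, compute slack b - a·x for each constraint:
  C1: 15 − 9 = 6  (slack)
  C2: 11 − 11 = 0  (binding)
  C3: 17 − 17 = 0  (binding)

Optimal: u = 1, v = 3
Binding: C2, C3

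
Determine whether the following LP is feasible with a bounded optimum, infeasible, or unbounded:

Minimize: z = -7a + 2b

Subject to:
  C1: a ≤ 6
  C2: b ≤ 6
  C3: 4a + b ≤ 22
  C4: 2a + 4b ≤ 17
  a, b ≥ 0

Feasible with a bounded optimal solution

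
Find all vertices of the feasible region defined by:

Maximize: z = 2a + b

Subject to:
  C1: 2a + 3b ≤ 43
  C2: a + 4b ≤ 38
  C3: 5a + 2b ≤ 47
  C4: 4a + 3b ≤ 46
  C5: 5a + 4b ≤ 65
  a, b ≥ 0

(0, 0), (9.4, 0), (7, 6), (5.385, 8.154), (0, 9.5)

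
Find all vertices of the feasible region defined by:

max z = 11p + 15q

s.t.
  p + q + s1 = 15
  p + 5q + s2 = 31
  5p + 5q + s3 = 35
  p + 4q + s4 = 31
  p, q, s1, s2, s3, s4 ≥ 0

(0, 0), (7, 0), (1, 6), (0, 6.2)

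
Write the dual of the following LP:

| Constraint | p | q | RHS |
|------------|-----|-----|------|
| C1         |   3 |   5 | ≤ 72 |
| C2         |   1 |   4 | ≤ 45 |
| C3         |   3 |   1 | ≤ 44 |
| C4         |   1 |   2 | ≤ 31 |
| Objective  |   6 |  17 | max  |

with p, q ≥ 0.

Primal max cᵀx s.t. Ax ≤ b, x ≥ 0  →  Dual min bᵀy s.t. Aᵀy ≥ c, y ≥ 0.

Minimize: z = 72y1 + 45y2 + 44y3 + 31y4

Subject to:
  3y1 + y2 + 3y3 + y4 ≥ 6
  5y1 + 4y2 + y3 + 2y4 ≥ 17
  y1, y2, y3, y4 ≥ 0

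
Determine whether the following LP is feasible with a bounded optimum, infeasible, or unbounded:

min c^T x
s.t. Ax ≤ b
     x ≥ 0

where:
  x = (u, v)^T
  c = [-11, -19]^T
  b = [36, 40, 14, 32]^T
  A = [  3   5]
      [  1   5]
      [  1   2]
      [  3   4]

Feasible with a bounded optimal solution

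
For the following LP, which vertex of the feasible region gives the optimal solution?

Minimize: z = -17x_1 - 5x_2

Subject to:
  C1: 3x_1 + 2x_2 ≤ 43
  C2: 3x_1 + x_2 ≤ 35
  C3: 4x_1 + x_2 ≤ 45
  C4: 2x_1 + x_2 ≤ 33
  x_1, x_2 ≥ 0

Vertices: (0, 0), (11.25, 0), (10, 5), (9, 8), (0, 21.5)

Evaluate the objective at each vertex of the feasible region:
  z(0, 0) = 0
  z(11.25, 0) = -191.2
  z(10, 5) = -195  ←
  z(9, 8) = -193
  z(0, 21.5) = -107.5
The minimum is at x_1 = 10, x_2 = 5.

(10, 5)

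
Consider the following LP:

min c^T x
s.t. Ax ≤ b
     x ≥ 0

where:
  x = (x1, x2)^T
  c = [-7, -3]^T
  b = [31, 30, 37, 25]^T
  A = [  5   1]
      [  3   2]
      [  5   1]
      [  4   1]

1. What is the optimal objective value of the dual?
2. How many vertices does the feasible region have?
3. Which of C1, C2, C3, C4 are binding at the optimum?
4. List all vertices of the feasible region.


1. -55
2. 5
3. C2, C4
4. (0, 0), (6.2, 0), (6, 1), (4, 9), (0, 15)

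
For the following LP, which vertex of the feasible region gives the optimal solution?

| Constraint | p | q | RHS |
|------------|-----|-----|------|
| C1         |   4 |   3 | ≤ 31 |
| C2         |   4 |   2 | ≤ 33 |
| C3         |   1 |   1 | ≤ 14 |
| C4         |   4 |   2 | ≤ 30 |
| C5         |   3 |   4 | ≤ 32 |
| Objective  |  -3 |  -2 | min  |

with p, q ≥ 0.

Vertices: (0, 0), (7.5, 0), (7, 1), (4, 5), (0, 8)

Evaluate the objective at each vertex of the feasible region:
  z(0, 0) = 0
  z(7.5, 0) = -22.5
  z(7, 1) = -23  ←
  z(4, 5) = -22
  z(0, 8) = -16
The minimum is at p = 7, q = 1.

(7, 1)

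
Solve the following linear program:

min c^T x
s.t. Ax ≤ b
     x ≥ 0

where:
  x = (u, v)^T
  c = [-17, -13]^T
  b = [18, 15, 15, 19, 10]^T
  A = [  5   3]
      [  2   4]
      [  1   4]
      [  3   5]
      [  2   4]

Evaluate the objective at each vertex of the feasible region:
  z(0, 0) = 0
  z(3.6, 0) = -61.2
  z(3, 1) = -64  ←
  z(0, 2.5) = -32.5
The minimum is at u = 3, v = 1.

u = 3, v = 1, z = -64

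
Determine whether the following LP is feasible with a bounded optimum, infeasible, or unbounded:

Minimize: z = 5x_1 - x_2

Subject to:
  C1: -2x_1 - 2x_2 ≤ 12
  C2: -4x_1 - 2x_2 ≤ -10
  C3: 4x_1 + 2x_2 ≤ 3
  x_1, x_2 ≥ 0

Infeasible (no feasible solution exists)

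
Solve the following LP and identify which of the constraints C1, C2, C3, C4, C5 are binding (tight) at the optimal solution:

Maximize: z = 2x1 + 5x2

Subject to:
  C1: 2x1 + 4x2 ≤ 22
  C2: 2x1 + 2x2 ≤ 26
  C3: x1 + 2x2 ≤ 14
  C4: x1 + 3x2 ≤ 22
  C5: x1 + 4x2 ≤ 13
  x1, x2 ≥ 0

At x1 = 9, x2 = 1, compute slack b - a·x for each constraint:
  C1: 22 − 22 = 0  (binding)
  C2: 26 − 20 = 6  (slack)
  C3: 14 − 11 = 3  (slack)
  C4: 22 − 12 = 10  (slack)
  C5: 13 − 13 = 0  (binding)

Optimal: x1 = 9, x2 = 1
Binding: C1, C5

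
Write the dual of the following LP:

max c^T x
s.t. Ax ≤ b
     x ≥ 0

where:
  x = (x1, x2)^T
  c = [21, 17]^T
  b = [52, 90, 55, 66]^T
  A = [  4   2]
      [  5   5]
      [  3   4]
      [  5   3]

Primal max cᵀx s.t. Ax ≤ b, x ≥ 0  →  Dual min bᵀy s.t. Aᵀy ≥ c, y ≥ 0.

Minimize: z = 52y1 + 90y2 + 55y3 + 66y4

Subject to:
  4y1 + 5y2 + 3y3 + 5y4 ≥ 21
  2y1 + 5y2 + 4y3 + 3y4 ≥ 17
  y1, y2, y3, y4 ≥ 0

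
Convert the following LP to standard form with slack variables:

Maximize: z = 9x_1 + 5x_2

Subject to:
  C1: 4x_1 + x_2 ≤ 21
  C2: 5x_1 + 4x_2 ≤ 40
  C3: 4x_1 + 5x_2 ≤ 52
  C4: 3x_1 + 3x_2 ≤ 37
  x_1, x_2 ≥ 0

max z = 9x_1 + 5x_2

s.t.
  4x_1 + x_2 + s1 = 21
  5x_1 + 4x_2 + s2 = 40
  4x_1 + 5x_2 + s3 = 52
  3x_1 + 3x_2 + s4 = 37
  x_1, x_2, s1, s2, s3, s4 ≥ 0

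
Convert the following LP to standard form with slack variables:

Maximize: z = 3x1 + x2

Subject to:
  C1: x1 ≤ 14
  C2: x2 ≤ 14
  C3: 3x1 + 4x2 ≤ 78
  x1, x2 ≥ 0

max z = 3x1 + x2

s.t.
  x1 + s1 = 14
  x2 + s2 = 14
  3x1 + 4x2 + s3 = 78
  x1, x2, s1, s2, s3 ≥ 0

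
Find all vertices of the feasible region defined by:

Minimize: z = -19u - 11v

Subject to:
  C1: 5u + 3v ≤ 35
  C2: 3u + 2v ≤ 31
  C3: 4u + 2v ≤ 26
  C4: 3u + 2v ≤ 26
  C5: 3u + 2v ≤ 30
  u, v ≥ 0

(0, 0), (6.5, 0), (4, 5), (0, 11.67)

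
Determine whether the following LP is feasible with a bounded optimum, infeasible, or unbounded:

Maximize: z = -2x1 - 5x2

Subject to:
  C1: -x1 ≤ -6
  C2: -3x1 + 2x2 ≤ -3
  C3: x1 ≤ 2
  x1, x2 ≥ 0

Infeasible (no feasible solution exists)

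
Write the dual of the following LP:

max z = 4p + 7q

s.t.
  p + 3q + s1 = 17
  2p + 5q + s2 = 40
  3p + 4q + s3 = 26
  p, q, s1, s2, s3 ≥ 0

Primal max cᵀx s.t. Ax ≤ b, x ≥ 0  →  Dual min bᵀy s.t. Aᵀy ≥ c, y ≥ 0.

Minimize: z = 17y1 + 40y2 + 26y3

Subject to:
  y1 + 2y2 + 3y3 ≥ 4
  3y1 + 5y2 + 4y3 ≥ 7
  y1, y2, y3 ≥ 0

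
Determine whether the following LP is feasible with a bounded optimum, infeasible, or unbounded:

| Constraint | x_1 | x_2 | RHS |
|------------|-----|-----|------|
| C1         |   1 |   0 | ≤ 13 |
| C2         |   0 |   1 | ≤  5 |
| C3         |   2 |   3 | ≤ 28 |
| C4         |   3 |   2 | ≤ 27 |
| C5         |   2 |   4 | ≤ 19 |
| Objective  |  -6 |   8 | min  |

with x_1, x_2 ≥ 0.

Feasible with a bounded optimal solution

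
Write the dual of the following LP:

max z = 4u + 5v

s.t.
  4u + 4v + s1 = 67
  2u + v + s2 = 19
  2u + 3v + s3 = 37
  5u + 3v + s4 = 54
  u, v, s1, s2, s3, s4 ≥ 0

Primal max cᵀx s.t. Ax ≤ b, x ≥ 0  →  Dual min bᵀy s.t. Aᵀy ≥ c, y ≥ 0.

Minimize: z = 67y1 + 19y2 + 37y3 + 54y4

Subject to:
  4y1 + 2y2 + 2y3 + 5y4 ≥ 4
  4y1 + y2 + 3y3 + 3y4 ≥ 5
  y1, y2, y3, y4 ≥ 0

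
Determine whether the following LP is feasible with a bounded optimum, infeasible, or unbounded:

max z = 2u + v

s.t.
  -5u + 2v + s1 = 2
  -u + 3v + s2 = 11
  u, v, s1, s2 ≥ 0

Unbounded (objective can increase without bound)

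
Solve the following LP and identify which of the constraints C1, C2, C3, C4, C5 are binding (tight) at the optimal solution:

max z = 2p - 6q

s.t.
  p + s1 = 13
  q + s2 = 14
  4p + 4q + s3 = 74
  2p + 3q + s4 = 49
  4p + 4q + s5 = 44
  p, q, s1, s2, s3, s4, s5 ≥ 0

At p = 11, q = 0, compute slack b - a·x for each constraint:
  C1: 13 − 11 = 2  (slack)
  C2: 14 − 0 = 14  (slack)
  C3: 74 − 44 = 30  (slack)
  C4: 49 − 22 = 27  (slack)
  C5: 44 − 44 = 0  (binding)

Optimal: p = 11, q = 0
Binding: C5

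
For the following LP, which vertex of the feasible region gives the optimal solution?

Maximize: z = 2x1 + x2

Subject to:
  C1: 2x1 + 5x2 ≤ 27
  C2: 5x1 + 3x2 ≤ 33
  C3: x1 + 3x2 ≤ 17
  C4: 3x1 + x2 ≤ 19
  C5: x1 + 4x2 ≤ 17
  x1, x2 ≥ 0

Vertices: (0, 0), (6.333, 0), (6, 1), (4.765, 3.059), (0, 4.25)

Evaluate the objective at each vertex of the feasible region:
  z(0, 0) = 0
  z(6.333, 0) = 12.67
  z(6, 1) = 13  ←
  z(4.765, 3.059) = 12.59
  z(0, 4.25) = 4.25
The maximum is at x1 = 6, x2 = 1.

(6, 1)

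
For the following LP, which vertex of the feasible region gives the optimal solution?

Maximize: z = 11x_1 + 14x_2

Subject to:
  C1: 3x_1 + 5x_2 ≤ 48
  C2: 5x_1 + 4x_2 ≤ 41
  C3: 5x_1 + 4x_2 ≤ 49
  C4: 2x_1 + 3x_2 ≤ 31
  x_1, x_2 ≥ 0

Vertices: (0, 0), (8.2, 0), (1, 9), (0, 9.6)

Evaluate the objective at each vertex of the feasible region:
  z(0, 0) = 0
  z(8.2, 0) = 90.2
  z(1, 9) = 137  ←
  z(0, 9.6) = 134.4
The maximum is at x_1 = 1, x_2 = 9.

(1, 9)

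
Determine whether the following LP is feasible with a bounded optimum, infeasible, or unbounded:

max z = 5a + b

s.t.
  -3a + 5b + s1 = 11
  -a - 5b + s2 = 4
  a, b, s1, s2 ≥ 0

Unbounded (objective can increase without bound)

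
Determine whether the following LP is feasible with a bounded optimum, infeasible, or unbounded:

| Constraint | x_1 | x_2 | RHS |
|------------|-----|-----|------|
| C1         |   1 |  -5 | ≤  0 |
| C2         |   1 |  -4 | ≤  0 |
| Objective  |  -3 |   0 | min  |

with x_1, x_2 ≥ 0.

Unbounded (objective can decrease without bound)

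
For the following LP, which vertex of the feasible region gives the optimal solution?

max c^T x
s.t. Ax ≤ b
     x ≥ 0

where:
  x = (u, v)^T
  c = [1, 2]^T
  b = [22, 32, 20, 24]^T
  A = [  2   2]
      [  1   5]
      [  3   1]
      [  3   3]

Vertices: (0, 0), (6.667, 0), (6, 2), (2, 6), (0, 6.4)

Evaluate the objective at each vertex of the feasible region:
  z(0, 0) = 0
  z(6.667, 0) = 6.667
  z(6, 2) = 10
  z(2, 6) = 14  ←
  z(0, 6.4) = 12.8
The maximum is at u = 2, v = 6.

(2, 6)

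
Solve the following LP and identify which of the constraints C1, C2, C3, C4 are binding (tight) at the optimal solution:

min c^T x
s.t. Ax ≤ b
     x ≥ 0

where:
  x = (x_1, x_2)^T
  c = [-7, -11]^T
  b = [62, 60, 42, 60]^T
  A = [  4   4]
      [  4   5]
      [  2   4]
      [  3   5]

At x_1 = 5, x_2 = 8, compute slack b - a·x for each constraint:
  C1: 62 − 52 = 10  (slack)
  C2: 60 − 60 = 0  (binding)
  C3: 42 − 42 = 0  (binding)
  C4: 60 − 55 = 5  (slack)

Optimal: x_1 = 5, x_2 = 8
Binding: C2, C3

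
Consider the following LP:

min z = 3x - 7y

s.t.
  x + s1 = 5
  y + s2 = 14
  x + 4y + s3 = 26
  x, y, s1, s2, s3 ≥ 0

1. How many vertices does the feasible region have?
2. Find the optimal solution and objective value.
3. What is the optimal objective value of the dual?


1. 4
2. x = 0, y = 6.5, z = -45.5
3. -45.5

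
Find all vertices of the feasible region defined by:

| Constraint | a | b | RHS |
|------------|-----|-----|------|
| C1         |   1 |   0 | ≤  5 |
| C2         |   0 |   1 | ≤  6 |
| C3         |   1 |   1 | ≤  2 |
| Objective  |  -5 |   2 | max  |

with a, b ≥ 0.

(0, 0), (2, 0), (0, 2)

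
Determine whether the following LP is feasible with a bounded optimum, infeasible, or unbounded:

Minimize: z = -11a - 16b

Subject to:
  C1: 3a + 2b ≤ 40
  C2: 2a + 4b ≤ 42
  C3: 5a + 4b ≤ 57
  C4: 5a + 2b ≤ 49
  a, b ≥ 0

Feasible with a bounded optimal solution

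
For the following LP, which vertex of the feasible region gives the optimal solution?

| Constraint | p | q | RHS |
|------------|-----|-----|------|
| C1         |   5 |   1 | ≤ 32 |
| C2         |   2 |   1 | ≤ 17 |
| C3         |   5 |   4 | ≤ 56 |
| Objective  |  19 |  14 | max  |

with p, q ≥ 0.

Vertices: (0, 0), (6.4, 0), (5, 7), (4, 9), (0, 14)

Evaluate the objective at each vertex of the feasible region:
  z(0, 0) = 0
  z(6.4, 0) = 121.6
  z(5, 7) = 193
  z(4, 9) = 202  ←
  z(0, 14) = 196
The maximum is at p = 4, q = 9.

(4, 9)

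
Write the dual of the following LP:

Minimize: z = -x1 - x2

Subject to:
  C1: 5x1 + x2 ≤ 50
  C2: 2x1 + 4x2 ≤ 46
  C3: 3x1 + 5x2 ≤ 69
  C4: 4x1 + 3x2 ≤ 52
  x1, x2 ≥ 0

Primal min cᵀx s.t. Ax ≤ b, x ≥ 0  →  Dual max −bᵀy s.t. Aᵀy ≥ −c, y ≥ 0.

Maximize: z = -50y1 - 46y2 - 69y3 - 52y4

Subject to:
  5y1 + 2y2 + 3y3 + 4y4 ≥ 1
  y1 + 4y2 + 5y3 + 3y4 ≥ 1
  y1, y2, y3, y4 ≥ 0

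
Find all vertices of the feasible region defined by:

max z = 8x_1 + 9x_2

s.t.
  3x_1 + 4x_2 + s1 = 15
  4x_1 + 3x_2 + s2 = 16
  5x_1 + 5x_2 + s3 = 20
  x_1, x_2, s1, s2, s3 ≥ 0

(0, 0), (4, 0), (1, 3), (0, 3.75)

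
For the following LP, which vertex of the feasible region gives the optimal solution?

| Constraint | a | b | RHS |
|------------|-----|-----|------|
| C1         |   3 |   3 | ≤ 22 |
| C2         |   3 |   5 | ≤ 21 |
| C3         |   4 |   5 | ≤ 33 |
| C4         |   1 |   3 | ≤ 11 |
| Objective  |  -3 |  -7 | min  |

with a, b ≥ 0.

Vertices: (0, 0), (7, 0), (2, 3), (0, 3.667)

Evaluate the objective at each vertex of the feasible region:
  z(0, 0) = 0
  z(7, 0) = -21
  z(2, 3) = -27  ←
  z(0, 3.667) = -25.67
The minimum is at a = 2, b = 3.

(2, 3)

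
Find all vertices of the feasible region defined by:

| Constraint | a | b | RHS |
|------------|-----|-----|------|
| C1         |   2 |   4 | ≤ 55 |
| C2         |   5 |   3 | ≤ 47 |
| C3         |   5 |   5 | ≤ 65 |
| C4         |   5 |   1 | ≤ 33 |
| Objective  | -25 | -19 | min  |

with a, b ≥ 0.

(0, 0), (6.6, 0), (5.2, 7), (4, 9), (0, 13)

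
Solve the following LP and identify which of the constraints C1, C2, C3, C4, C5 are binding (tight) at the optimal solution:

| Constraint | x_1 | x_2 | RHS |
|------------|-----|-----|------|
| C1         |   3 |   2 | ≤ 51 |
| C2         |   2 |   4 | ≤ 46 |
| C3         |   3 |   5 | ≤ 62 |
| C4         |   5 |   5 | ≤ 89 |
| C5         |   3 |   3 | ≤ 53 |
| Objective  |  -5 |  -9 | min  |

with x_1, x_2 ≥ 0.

At x_1 = 9, x_2 = 7, compute slack b - a·x for each constraint:
  C1: 51 − 41 = 10  (slack)
  C2: 46 − 46 = 0  (binding)
  C3: 62 − 62 = 0  (binding)
  C4: 89 − 80 = 9  (slack)
  C5: 53 − 48 = 5  (slack)

Optimal: x_1 = 9, x_2 = 7
Binding: C2, C3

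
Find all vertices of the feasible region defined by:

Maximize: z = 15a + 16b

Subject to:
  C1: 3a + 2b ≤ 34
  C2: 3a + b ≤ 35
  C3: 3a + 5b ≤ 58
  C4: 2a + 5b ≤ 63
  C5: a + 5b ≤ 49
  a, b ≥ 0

(0, 0), (11.33, 0), (6, 8), (4.5, 8.9), (0, 9.8)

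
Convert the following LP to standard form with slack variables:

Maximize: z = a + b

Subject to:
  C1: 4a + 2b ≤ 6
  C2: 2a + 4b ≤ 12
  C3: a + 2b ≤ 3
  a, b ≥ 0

max z = a + b

s.t.
  4a + 2b + s1 = 6
  2a + 4b + s2 = 12
  a + 2b + s3 = 3
  a, b, s1, s2, s3 ≥ 0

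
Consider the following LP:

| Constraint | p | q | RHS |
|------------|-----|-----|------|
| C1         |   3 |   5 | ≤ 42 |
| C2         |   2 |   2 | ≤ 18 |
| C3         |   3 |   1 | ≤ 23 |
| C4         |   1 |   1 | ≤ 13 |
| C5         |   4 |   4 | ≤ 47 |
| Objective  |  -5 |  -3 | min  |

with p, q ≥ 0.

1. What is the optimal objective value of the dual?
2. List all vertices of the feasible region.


1. -41
2. (0, 0), (7.667, 0), (7, 2), (1.5, 7.5), (0, 8.4)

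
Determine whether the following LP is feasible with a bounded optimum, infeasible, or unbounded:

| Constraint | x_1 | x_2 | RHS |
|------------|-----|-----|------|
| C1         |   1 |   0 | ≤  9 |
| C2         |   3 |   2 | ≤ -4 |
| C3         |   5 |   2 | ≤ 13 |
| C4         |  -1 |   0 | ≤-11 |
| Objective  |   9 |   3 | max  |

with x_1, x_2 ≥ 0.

Infeasible (no feasible solution exists)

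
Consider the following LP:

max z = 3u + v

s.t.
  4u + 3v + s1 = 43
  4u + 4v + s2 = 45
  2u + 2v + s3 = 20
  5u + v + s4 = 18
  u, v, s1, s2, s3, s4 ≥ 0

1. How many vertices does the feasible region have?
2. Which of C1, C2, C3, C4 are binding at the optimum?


1. 4
2. C3, C4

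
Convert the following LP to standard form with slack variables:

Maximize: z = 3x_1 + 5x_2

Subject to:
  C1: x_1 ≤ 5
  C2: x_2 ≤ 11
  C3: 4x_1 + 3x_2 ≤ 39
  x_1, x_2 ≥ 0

max z = 3x_1 + 5x_2

s.t.
  x_1 + s1 = 5
  x_2 + s2 = 11
  4x_1 + 3x_2 + s3 = 39
  x_1, x_2, s1, s2, s3 ≥ 0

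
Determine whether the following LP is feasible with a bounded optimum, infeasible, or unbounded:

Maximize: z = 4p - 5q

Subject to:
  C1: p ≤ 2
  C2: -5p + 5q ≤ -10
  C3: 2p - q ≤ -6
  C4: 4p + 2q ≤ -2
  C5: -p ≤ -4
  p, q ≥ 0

Infeasible (no feasible solution exists)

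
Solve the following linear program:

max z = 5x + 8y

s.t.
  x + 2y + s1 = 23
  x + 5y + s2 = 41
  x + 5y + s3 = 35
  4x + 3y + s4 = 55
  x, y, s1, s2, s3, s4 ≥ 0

Evaluate the objective at each vertex of the feasible region:
  z(0, 0) = 0
  z(13.75, 0) = 68.75
  z(10, 5) = 90  ←
  z(0, 7) = 56
The maximum is at x = 10, y = 5.

x = 10, y = 5, z = 90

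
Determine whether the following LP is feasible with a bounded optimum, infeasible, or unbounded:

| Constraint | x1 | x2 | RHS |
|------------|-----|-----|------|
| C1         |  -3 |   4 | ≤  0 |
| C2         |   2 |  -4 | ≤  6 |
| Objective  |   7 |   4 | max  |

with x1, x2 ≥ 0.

Unbounded (objective can increase without bound)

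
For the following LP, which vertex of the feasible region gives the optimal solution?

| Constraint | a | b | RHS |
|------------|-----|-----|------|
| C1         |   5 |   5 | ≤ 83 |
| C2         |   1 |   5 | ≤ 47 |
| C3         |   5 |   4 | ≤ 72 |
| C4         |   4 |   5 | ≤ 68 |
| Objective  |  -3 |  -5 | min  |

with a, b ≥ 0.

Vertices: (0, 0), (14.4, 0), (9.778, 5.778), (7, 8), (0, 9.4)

Evaluate the objective at each vertex of the feasible region:
  z(0, 0) = 0
  z(14.4, 0) = -43.2
  z(9.778, 5.778) = -58.22
  z(7, 8) = -61  ←
  z(0, 9.4) = -47
The minimum is at a = 7, b = 8.

(7, 8)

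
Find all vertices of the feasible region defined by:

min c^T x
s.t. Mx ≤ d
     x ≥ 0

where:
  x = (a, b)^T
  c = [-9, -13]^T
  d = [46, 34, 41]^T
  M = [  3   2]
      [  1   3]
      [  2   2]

(0, 0), (15.33, 0), (10, 8), (0, 11.33)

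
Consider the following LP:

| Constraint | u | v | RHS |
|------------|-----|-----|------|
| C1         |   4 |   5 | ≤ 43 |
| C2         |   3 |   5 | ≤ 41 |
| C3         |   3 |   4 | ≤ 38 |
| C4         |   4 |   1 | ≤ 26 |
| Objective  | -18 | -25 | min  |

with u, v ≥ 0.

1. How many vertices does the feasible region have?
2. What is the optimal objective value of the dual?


1. 5
2. -211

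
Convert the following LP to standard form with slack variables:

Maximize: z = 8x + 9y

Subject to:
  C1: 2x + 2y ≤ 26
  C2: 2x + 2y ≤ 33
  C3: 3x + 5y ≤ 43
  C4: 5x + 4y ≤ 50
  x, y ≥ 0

max z = 8x + 9y

s.t.
  2x + 2y + s1 = 26
  2x + 2y + s2 = 33
  3x + 5y + s3 = 43
  5x + 4y + s4 = 50
  x, y, s1, s2, s3, s4 ≥ 0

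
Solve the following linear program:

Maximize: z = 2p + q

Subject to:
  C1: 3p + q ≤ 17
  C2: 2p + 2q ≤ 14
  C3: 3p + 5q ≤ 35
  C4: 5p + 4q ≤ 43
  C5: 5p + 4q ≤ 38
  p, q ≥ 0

Evaluate the objective at each vertex of the feasible region:
  z(0, 0) = 0
  z(5.667, 0) = 11.33
  z(5, 2) = 12  ←
  z(0, 7) = 7
The maximum is at p = 5, q = 2.

p = 5, q = 2, z = 12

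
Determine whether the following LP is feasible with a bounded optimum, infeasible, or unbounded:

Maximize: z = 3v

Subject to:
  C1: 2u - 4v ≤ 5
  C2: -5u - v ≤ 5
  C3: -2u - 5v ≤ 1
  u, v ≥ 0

Unbounded (objective can increase without bound)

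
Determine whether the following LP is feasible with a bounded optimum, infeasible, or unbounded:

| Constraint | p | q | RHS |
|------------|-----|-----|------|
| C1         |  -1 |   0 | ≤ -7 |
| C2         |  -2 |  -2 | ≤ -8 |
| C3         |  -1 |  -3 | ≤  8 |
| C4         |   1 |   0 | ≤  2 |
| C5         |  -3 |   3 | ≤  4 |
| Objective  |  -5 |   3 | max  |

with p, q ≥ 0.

Infeasible (no feasible solution exists)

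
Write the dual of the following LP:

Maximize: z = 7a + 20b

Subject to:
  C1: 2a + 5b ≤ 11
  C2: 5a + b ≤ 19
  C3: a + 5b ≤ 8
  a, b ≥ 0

Primal max cᵀx s.t. Ax ≤ b, x ≥ 0  →  Dual min bᵀy s.t. Aᵀy ≥ c, y ≥ 0.

Minimize: z = 11y1 + 19y2 + 8y3

Subject to:
  2y1 + 5y2 + y3 ≥ 7
  5y1 + y2 + 5y3 ≥ 20
  y1, y2, y3 ≥ 0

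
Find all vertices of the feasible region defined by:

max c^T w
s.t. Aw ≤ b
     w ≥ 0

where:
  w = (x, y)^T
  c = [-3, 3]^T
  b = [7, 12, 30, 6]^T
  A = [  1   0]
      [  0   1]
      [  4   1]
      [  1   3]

(0, 0), (6, 0), (0, 2)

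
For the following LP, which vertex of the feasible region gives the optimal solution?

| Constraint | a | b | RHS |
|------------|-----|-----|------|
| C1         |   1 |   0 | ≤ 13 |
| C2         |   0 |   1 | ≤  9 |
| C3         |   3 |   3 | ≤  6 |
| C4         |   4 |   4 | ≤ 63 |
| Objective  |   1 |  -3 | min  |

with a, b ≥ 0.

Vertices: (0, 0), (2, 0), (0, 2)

Evaluate the objective at each vertex of the feasible region:
  z(0, 0) = 0
  z(2, 0) = 2
  z(0, 2) = -6  ←
The minimum is at a = 0, b = 2.

(0, 2)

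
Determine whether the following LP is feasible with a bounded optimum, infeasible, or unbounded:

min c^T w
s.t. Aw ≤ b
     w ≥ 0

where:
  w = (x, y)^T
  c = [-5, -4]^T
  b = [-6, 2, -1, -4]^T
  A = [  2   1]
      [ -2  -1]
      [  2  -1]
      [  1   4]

Infeasible (no feasible solution exists)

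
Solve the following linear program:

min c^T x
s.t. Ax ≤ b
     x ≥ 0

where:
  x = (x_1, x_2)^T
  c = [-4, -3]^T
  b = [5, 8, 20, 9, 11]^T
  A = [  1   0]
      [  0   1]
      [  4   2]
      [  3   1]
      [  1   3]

Evaluate the objective at each vertex of the feasible region:
  z(0, 0) = 0
  z(3, 0) = -12
  z(2, 3) = -17  ←
  z(0, 3.667) = -11
The minimum is at x_1 = 2, x_2 = 3.

x_1 = 2, x_2 = 3, z = -17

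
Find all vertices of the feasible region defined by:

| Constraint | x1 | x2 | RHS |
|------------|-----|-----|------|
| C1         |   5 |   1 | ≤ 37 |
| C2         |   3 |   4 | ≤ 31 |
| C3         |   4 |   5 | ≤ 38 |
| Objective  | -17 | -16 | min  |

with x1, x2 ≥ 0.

(0, 0), (7.4, 0), (7, 2), (0, 7.6)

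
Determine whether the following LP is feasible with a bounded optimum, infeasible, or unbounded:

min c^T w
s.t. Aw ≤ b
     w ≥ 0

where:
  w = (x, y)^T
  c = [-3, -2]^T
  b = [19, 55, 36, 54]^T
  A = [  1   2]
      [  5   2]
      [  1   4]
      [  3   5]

Feasible with a bounded optimal solution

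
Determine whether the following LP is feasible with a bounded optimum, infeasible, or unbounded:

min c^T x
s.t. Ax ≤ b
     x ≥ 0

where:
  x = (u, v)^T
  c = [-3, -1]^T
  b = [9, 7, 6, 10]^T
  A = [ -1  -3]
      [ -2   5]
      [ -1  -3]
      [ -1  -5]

Unbounded (objective can decrease without bound)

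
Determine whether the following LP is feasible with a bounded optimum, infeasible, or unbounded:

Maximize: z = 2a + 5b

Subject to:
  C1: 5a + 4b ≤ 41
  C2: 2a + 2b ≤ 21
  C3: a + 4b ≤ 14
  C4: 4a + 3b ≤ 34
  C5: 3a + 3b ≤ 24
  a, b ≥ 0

Feasible with a bounded optimal solution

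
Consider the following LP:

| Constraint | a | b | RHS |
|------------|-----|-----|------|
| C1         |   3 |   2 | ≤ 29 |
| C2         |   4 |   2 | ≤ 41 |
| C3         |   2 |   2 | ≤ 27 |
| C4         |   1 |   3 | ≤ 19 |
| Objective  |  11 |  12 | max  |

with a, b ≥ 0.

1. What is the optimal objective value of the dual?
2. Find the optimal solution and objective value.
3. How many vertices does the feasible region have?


1. 125
2. a = 7, b = 4, z = 125
3. 4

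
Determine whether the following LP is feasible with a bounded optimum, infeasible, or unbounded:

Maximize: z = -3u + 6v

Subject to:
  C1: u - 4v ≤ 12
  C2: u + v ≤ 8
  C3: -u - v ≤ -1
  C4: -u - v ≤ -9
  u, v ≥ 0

Infeasible (no feasible solution exists)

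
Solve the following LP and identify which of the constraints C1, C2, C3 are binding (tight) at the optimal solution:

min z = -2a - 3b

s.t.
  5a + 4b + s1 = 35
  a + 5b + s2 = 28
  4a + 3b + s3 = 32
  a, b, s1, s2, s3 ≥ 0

At a = 3, b = 5, compute slack b - a·x for each constraint:
  C1: 35 − 35 = 0  (binding)
  C2: 28 − 28 = 0  (binding)
  C3: 32 − 27 = 5  (slack)

Optimal: a = 3, b = 5
Binding: C1, C2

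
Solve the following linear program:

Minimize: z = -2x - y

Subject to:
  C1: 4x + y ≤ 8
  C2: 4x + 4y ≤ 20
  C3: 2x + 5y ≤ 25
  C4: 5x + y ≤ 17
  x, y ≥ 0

Evaluate the objective at each vertex of the feasible region:
  z(0, 0) = 0
  z(2, 0) = -4
  z(1, 4) = -6  ←
  z(0, 5) = -5
The minimum is at x = 1, y = 4.

x = 1, y = 4, z = -6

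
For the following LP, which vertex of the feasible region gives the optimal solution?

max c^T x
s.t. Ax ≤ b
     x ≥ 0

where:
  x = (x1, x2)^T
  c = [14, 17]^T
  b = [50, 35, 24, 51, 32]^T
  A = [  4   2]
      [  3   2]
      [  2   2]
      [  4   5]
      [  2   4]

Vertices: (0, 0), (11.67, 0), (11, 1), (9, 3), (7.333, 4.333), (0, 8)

Evaluate the objective at each vertex of the feasible region:
  z(0, 0) = 0
  z(11.67, 0) = 163.3
  z(11, 1) = 171
  z(9, 3) = 177  ←
  z(7.333, 4.333) = 176.3
  z(0, 8) = 136
The maximum is at x1 = 9, x2 = 3.

(9, 3)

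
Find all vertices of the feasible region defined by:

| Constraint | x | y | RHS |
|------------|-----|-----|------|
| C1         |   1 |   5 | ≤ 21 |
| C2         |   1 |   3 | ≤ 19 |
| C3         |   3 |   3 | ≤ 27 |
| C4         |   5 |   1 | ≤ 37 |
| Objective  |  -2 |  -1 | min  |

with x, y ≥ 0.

(0, 0), (7.4, 0), (7, 2), (6, 3), (0, 4.2)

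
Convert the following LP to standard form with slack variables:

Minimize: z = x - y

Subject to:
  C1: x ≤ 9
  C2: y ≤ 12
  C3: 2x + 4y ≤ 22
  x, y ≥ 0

min z = x - y

s.t.
  x + s1 = 9
  y + s2 = 12
  2x + 4y + s3 = 22
  x, y, s1, s2, s3 ≥ 0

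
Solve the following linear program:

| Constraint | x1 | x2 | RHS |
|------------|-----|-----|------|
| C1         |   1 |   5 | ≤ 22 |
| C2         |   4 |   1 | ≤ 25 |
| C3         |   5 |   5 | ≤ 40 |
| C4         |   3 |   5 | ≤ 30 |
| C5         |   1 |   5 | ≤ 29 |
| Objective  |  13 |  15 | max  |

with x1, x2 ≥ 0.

Evaluate the objective at each vertex of the feasible region:
  z(0, 0) = 0
  z(6.25, 0) = 81.25
  z(5.667, 2.333) = 108.7
  z(5, 3) = 110  ←
  z(4, 3.6) = 106
  z(0, 4.4) = 66
The maximum is at x1 = 5, x2 = 3.

x1 = 5, x2 = 3, z = 110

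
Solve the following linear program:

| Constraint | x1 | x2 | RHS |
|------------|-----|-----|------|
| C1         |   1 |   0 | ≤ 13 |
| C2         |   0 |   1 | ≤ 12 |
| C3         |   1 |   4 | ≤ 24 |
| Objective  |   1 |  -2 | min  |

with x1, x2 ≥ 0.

Evaluate the objective at each vertex of the feasible region:
  z(0, 0) = 0
  z(13, 0) = 13
  z(13, 2.75) = 7.5
  z(0, 6) = -12  ←
The minimum is at x1 = 0, x2 = 6.

x1 = 0, x2 = 6, z = -12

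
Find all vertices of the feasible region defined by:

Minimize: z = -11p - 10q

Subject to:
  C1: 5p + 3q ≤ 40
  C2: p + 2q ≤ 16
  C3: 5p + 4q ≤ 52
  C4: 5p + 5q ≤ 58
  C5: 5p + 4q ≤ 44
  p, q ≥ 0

(0, 0), (8, 0), (5.6, 4), (4, 6), (0, 8)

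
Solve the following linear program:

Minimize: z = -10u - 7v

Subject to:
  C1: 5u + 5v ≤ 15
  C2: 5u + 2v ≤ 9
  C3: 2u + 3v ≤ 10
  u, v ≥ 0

Evaluate the objective at each vertex of the feasible region:
  z(0, 0) = 0
  z(1.8, 0) = -18
  z(1, 2) = -24  ←
  z(0, 3) = -21
The minimum is at u = 1, v = 2.

u = 1, v = 2, z = -24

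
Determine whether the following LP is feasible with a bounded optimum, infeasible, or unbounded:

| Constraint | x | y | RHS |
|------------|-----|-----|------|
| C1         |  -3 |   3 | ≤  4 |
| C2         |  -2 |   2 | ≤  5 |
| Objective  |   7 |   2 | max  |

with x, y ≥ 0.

Unbounded (objective can increase without bound)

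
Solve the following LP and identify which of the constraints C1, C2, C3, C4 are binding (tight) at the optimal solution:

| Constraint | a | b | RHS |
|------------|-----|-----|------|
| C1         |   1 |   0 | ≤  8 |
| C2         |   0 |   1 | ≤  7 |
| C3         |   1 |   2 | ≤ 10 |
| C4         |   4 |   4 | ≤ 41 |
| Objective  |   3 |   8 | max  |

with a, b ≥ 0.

At a = 0, b = 5, compute slack b - a·x for each constraint:
  C1: 8 − 0 = 8  (slack)
  C2: 7 − 5 = 2  (slack)
  C3: 10 − 10 = 0  (binding)
  C4: 41 − 20 = 21  (slack)

Optimal: a = 0, b = 5
Binding: C3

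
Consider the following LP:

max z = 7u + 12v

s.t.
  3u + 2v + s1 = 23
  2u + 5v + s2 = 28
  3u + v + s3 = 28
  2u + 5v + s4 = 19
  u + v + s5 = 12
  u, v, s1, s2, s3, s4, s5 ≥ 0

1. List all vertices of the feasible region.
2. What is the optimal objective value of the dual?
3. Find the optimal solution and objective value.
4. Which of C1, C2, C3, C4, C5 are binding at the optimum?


1. (0, 0), (7.667, 0), (7, 1), (0, 3.8)
2. 61
3. u = 7, v = 1, z = 61
4. C1, C4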